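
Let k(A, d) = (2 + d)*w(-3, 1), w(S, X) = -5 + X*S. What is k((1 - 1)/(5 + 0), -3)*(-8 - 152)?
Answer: -1280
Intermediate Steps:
w(S, X) = -5 + S*X
k(A, d) = -16 - 8*d (k(A, d) = (2 + d)*(-5 - 3*1) = (2 + d)*(-5 - 3) = (2 + d)*(-8) = -16 - 8*d)
k((1 - 1)/(5 + 0), -3)*(-8 - 152) = (-16 - 8*(-3))*(-8 - 152) = (-16 + 24)*(-160) = 8*(-160) = -1280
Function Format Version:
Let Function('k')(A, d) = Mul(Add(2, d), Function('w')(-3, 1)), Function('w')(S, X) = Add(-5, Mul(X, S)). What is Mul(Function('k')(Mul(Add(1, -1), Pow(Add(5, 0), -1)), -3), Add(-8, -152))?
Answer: -1280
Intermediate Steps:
Function('w')(S, X) = Add(-5, Mul(S, X))
Function('k')(A, d) = Add(-16, Mul(-8, d)) (Function('k')(A, d) = Mul(Add(2, d), Add(-5, Mul(-3, 1))) = Mul(Add(2, d), Add(-5, -3)) = Mul(Add(2, d), -8) = Add(-16, Mul(-8, d)))
Mul(Function('k')(Mul(Add(1, -1), Pow(Add(5, 0), -1)), -3), Add(-8, -152)) = Mul(Add(-16, Mul(-8, -3)), Add(-8, -152)) = Mul(Add(-16, 24), -160) = Mul(8, -160) = -1280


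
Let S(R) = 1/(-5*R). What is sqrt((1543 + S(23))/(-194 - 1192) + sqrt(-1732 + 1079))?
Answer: sqrt(-87292590 + 78411025*I*sqrt(653))/8855 ≈ 3.4975 + 3.6532*I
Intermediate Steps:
S(R) = -1/(5*R)
sqrt((1543 + S(23))/(-194 - 1192) + sqrt(-1732 + 1079)) = sqrt((1543 - 1/5/23)/(-194 - 1192) + sqrt(-1732 + 1079)) = sqrt((1543 - 1/5*1/23)/(-1386) + sqrt(-653)) = sqrt((1543 - 1/115)*(-1/1386) + I*sqrt(653)) = sqrt((177444/115)*(-1/1386) + I*sqrt(653)) = sqrt(-9858/8855 + I*sqrt(653))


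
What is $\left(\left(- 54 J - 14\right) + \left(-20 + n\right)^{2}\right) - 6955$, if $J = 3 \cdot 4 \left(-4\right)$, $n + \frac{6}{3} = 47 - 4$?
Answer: $-3936$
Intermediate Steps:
$n = 41$ ($n = -2 + \left(47 - 4\right) = -2 + 43 = 41$)
$J = -48$ ($J = 12 \left(-4\right) = -48$)
$\left(\left(- 54 J - 14\right) + \left(-20 + n\right)^{2}\right) - 6955 = \left(\left(\left(-54\right) \left(-48\right) - 14\right) + \left(-20 + 41\right)^{2}\right) - 6955 = \left(\left(2592 - 14\right) + 21^{2}\right) - 6955 = \left(2578 + 441\right) - 6955 = 3019 - 6955 = -3936$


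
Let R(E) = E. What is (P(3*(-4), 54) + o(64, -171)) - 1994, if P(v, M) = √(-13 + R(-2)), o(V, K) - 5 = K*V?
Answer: -12933 + I*√15 ≈ -12933.0 + 3.873*I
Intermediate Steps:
o(V, K) = 5 + K*V
P(v, M) = I*√15 (P(v, M) = √(-13 - 2) = √(-15) = I*√15)
(P(3*(-4), 54) + o(64, -171)) - 1994 = (I*√15 + (5 - 171*64)) - 1994 = (I*√15 + (5 - 10944)) - 1994 = (I*√15 - 10939) - 1994 = (-10939 + I*√15) - 1994 = -12933 + I*√15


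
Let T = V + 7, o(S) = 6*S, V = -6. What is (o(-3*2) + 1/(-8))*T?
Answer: -289/8 ≈ -36.125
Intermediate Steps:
T = 1 (T = -6 + 7 = 1)
(o(-3*2) + 1/(-8))*T = (6*(-3*2) + 1/(-8))*1 = (6*(-6) - 1/8)*1 = (-36 - 1/8)*1 = -289/8*1 = -289/8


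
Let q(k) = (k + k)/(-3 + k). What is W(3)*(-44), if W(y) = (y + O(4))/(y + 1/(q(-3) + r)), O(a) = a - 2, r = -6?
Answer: -550/7 ≈ -78.571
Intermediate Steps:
q(k) = 2*k/(-3 + k) (q(k) = (2*k)/(-3 + k) = 2*k/(-3 + k))
O(a) = -2 + a
W(y) = (2 + y)/(-⅕ + y) (W(y) = (y + (-2 + 4))/(y + 1/(2*(-3)/(-3 - 3) - 6)) = (y + 2)/(y + 1/(2*(-3)/(-6) - 6)) = (2 + y)/(y + 1/(2*(-3)*(-⅙) - 6)) = (2 + y)/(y + 1/(1 - 6)) = (2 + y)/(y + 1/(-5)) = (2 + y)/(y - ⅕) = (2 + y)/(-⅕ + y))
W(3)*(-44) = (5*(2 + 3)/(-1 + 5*3))*(-44) = (5*5/(-1 + 15))*(-44) = (5*5/14)*(-44) = (5*(1/14)*5)*(-44) = (25/14)*(-44) = -550/7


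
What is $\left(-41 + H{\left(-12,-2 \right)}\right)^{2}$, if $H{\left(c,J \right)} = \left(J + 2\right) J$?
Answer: $1681$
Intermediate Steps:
$H{\left(c,J \right)} = J \left(2 + J\right)$ ($H{\left(c,J \right)} = \left(2 + J\right) J = J \left(2 + J\right)$)
$\left(-41 + H{\left(-12,-2 \right)}\right)^{2} = \left(-41 - 2 \left(2 - 2\right)\right)^{2} = \left(-41 - 0\right)^{2} = \left(-41 + 0\right)^{2} = \left(-41\right)^{2} = 1681$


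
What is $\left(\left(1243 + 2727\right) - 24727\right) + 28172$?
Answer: $7415$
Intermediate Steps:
$\left(\left(1243 + 2727\right) - 24727\right) + 28172 = \left(3970 - 24727\right) + 28172 = -20757 + 28172 = 7415$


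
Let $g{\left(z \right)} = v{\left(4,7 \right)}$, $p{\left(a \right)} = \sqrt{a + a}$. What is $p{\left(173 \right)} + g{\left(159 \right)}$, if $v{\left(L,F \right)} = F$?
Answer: $7 + \sqrt{346} \approx 25.601$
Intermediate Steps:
$p{\left(a \right)} = \sqrt{2} \sqrt{a}$ ($p{\left(a \right)} = \sqrt{2 a} = \sqrt{2} \sqrt{a}$)
$g{\left(z \right)} = 7$
$p{\left(173 \right)} + g{\left(159 \right)} = \sqrt{2} \sqrt{173} + 7 = \sqrt{346} + 7 = 7 + \sqrt{346}$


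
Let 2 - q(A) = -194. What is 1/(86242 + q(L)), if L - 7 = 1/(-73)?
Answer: 1/86438 ≈ 1.1569e-5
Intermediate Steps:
L = 510/73 (L = 7 + 1/(-73) = 7 - 1/73 = 510/73 ≈ 6.9863)
q(A) = 196 (q(A) = 2 - 1*(-194) = 2 + 194 = 196)
1/(86242 + q(L)) = 1/(86242 + 196) = 1/86438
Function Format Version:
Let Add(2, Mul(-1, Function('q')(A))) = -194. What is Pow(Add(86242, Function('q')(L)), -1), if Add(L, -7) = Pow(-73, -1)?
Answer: Rational(1, 86438) ≈ 1.1569e-5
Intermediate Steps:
L = Rational(510, 73) (L = Add(7, Pow(-73, -1)) = Add(7, Rational(-1, 73)) = Rational(510, 73) ≈ 6.9863)
Function('q')(A) = 196 (Function('q')(A) = Add(2, Mul(-1, -194)) = Add(2, 194) = 196)
Pow(Add(86242, Function('q')(L)), -1) = Pow(Add(86242, 196), -1) = Pow(86438, -1) = Rational(1, 86438)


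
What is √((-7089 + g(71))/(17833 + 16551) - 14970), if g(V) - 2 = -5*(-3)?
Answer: 2*I*√17283854707/2149 ≈ 122.35*I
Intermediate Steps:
g(V) = 17 (g(V) = 2 - 5*(-3) = 2 + 15 = 17)
√((-7089 + g(71))/(17833 + 16551) - 14970) = √((-7089 + 17)/(17833 + 16551) - 14970) = √(-7072/34384 - 14970) = √(-7072*1/34384 - 14970) = √(-442/2149 - 14970) = √(-32170972/2149) = 2*I*√17283854707/2149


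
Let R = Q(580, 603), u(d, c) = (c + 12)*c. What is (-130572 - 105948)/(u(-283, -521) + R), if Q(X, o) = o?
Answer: -29565/33224 ≈ -0.88987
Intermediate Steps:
u(d, c) = c*(12 + c) (u(d, c) = (12 + c)*c = c*(12 + c))
R = 603
(-130572 - 105948)/(u(-283, -521) + R) = (-130572 - 105948)/(-521*(12 - 521) + 603) = -236520/(-521*(-509) + 603) = -236520/(265189 + 603) = -236520/265792 = -236520*1/265792 = -29565/33224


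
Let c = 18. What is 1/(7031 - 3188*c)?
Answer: -1/50353 ≈ -1.9860e-5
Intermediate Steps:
1/(7031 - 3188*c) = 1/(7031 - 3188*18) = 1/(7031 - 57384) = 1/(-50353) = -1/50353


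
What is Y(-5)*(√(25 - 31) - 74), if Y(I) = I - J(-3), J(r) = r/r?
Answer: 444 - 6*I*√6 ≈ 444.0 - 14.697*I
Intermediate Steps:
J(r) = 1
Y(I) = -1 + I (Y(I) = I - 1*1 = I - 1 = -1 + I)
Y(-5)*(√(25 - 31) - 74) = (-1 - 5)*(√(25 - 31) - 74) = -6*(√(-6) - 74) = -6*(I*√6 - 74) = -6*(-74 + I*√6) = 444 - 6*I*√6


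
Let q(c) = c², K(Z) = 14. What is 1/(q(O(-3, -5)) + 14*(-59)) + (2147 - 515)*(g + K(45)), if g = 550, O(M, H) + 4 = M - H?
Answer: 756608255/822 ≈ 9.2045e+5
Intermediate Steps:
O(M, H) = -4 + M - H (O(M, H) = -4 + (M - H) = -4 + M - H)
1/(q(O(-3, -5)) + 14*(-59)) + (2147 - 515)*(g + K(45)) = 1/((-4 - 3 - 1*(-5))² + 14*(-59)) + (2147 - 515)*(550 + 14) = 1/((-4 - 3 + 5)² - 826) + 1632*564 = 1/((-2)² - 826) + 920448 = 1/(4 - 826) + 920448 = 1/(-822) + 920448 = -1/822 + 920448 = 756608255/822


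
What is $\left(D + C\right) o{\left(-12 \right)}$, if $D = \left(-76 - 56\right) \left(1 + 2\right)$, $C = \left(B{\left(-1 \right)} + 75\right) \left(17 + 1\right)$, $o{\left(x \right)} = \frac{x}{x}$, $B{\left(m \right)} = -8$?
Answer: $810$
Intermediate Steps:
$o{\left(x \right)} = 1$
$C = 1206$ ($C = \left(-8 + 75\right) \left(17 + 1\right) = 67 \cdot 18 = 1206$)
$D = -396$ ($D = \left(-132\right) 3 = -396$)
$\left(D + C\right) o{\left(-12 \right)} = \left(-396 + 1206\right) 1 = 810 \cdot 1 = 810$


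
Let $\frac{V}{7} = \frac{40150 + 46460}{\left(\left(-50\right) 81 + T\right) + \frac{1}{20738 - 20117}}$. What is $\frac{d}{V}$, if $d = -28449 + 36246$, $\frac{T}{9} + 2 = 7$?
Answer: $- \frac{140521376}{2728215} \approx -51.507$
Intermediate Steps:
$T = 45$ ($T = -18 + 9 \cdot 7 = -18 + 63 = 45$)
$V = - \frac{188246835}{1243552}$ ($V = 7 \frac{40150 + 46460}{\left(\left(-50\right) 81 + 45\right) + \frac{1}{20738 - 20117}} = 7 \frac{86610}{\left(-4050 + 45\right) + \frac{1}{621}} = 7 \frac{86610}{-4005 + \frac{1}{621}} = 7 \frac{86610}{- \frac{2487104}{621}} = 7 \cdot 86610 \left(- \frac{621}{2487104}\right) = 7 \left(- \frac{26892405}{1243552}\right) = - \frac{188246835}{1243552} \approx -151.38$)
$d = 7797$
$\frac{d}{V} = \frac{7797}{- \frac{188246835}{1243552}} = 7797 \left(- \frac{1243552}{188246835}\right) = - \frac{140521376}{2728215}$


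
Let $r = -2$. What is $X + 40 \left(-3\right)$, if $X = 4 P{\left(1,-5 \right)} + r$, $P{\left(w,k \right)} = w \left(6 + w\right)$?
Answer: $-94$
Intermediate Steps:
$X = 26$ ($X = 4 \cdot 1 \left(6 + 1\right) - 2 = 4 \cdot 1 \cdot 7 - 2 = 4 \cdot 7 - 2 = 28 - 2 = 26$)
$X + 40 \left(-3\right) = 26 + 40 \left(-3\right) = 26 - 120 = -94$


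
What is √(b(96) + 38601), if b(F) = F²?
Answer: 3*√5313 ≈ 218.67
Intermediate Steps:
√(b(96) + 38601) = √(96² + 38601) = √(9216 + 38601) = √47817 = 3*√5313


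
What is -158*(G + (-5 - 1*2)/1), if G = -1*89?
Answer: 15168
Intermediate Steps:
G = -89
-158*(G + (-5 - 1*2)/1) = -158*(-89 + (-5 - 1*2)/1) = -158*(-89 + (-5 - 2)*1) = -158*(-89 - 7*1) = -158*(-89 - 7) = -158*(-96) = 15168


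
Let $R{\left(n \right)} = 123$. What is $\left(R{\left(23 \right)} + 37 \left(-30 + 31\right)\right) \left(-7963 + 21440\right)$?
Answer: $2156320$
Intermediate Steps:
$\left(R{\left(23 \right)} + 37 \left(-30 + 31\right)\right) \left(-7963 + 21440\right) = \left(123 + 37 \left(-30 + 31\right)\right) \left(-7963 + 21440\right) = \left(123 + 37 \cdot 1\right) 13477 = \left(123 + 37\right) 13477 = 160 \cdot 13477 = 2156320$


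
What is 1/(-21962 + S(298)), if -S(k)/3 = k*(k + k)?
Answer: -1/554786 ≈ -1.8025e-6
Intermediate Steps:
S(k) = -6*k**2 (S(k) = -3*k*(k + k) = -3*k*2*k = -6*k**2)
1/(-21962 + S(298)) = 1/(-21962 - 6*298**2) = 1/(-21962 - 6*88804) = 1/(-21962 - 532824) = 1/(-554786) = -1/554786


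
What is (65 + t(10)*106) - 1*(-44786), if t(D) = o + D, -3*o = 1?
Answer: 137627/3 ≈ 45876.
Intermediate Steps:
o = -⅓ (o = -⅓*1 = -⅓ ≈ -0.33333)
t(D) = -⅓ + D
(65 + t(10)*106) - 1*(-44786) = (65 + (-⅓ + 10)*106) - 1*(-44786) = (65 + (29/3)*106) + 44786 = (65 + 3074/3) + 44786 = 3269/3 + 44786 = 137627/3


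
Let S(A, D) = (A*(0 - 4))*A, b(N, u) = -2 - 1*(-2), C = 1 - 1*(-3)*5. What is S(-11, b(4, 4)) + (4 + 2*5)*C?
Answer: -260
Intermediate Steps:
C = 16 (C = 1 + 3*5 = 1 + 15 = 16)
b(N, u) = 0 (b(N, u) = -2 + 2 = 0)
S(A, D) = -4*A² (S(A, D) = (A*(-4))*A = (-4*A)*A = -4*A²)
S(-11, b(4, 4)) + (4 + 2*5)*C = -4*(-11)² + (4 + 2*5)*16 = -4*121 + (4 + 10)*16 = -484 + 14*16 = -484 + 224 = -260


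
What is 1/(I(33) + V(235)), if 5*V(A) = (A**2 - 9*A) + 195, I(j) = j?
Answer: 1/10694 ≈ 9.3510e-5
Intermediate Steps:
V(A) = 39 - 9*A/5 + A**2/5 (V(A) = ((A**2 - 9*A) + 195)/5 = (195 + A**2 - 9*A)/5 = 39 - 9*A/5 + A**2/5)
1/(I(33) + V(235)) = 1/(33 + (39 - 9/5*235 + (1/5)*235**2)) = 1/(33 + (39 - 423 + (1/5)*55225)) = 1/(33 + (39 - 423 + 11045)) = 1/(33 + 10661) = 1/10694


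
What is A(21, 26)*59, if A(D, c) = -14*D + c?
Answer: -15812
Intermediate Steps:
A(D, c) = c - 14*D
A(21, 26)*59 = (26 - 14*21)*59 = (26 - 294)*59 = -268*59 = -15812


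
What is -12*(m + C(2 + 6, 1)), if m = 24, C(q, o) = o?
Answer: -300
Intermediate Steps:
-12*(m + C(2 + 6, 1)) = -12*(24 + 1) = -12*25 = -300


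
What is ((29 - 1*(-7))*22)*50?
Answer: 39600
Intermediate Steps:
((29 - 1*(-7))*22)*50 = ((29 + 7)*22)*50 = (36*22)*50 = 792*50 = 39600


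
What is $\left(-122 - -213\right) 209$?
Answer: $19019$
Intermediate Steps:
$\left(-122 - -213\right) 209 = \left(-122 + 213\right) 209 = 91 \cdot 209 = 19019$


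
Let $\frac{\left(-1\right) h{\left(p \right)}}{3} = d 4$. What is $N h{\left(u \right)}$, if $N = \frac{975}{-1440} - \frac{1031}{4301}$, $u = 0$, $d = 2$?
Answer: $\frac{378541}{17204} \approx 22.003$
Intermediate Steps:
$N = - \frac{378541}{412896}$ ($N = 975 \left(- \frac{1}{1440}\right) - \frac{1031}{4301} = - \frac{65}{96} - \frac{1031}{4301} = - \frac{378541}{412896} \approx -0.91679$)
$h{\left(p \right)} = -24$ ($h{\left(p \right)} = - 3 \cdot 2 \cdot 4 = \left(-3\right) 8 = -24$)
$N h{\left(u \right)} = \left(- \frac{378541}{412896}\right) \left(-24\right) = \frac{378541}{17204}$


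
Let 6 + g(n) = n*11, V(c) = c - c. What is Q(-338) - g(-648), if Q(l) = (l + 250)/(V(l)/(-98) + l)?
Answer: 1205690/169 ≈ 7134.3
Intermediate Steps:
V(c) = 0
g(n) = -6 + 11*n (g(n) = -6 + n*11 = -6 + 11*n)
Q(l) = (250 + l)/l (Q(l) = (l + 250)/(0/(-98) + l) = (250 + l)/(0*(-1/98) + l) = (250 + l)/(0 + l) = (250 + l)/l)
Q(-338) - g(-648) = (250 - 338)/(-338) - (-6 + 11*(-648)) = -1/338*(-88) - (-6 - 7128) = 44/169 - 1*(-7134) = 44/169 + 7134 = 1205690/169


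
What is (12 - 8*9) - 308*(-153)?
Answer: 47064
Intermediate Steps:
(12 - 8*9) - 308*(-153) = (12 - 72) + 47124 = -60 + 47124 = 47064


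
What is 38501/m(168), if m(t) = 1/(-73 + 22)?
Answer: -1963551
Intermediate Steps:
m(t) = -1/51 (m(t) = 1/(-51) = -1/51)
38501/m(168) = 38501/(-1/51) = 38501*(-51) = -1963551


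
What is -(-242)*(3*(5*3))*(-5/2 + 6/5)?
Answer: -14157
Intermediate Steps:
-(-242)*(3*(5*3))*(-5/2 + 6/5) = -(-242)*(3*15)*(-5*½ + 6*(⅕)) = -(-242)*45*(-5/2 + 6/5) = -(-242)*45*(-13/10) = -(-242)*(-117)/2 = -1*14157 = -14157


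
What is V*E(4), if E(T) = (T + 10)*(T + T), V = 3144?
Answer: 352128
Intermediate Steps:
E(T) = 2*T*(10 + T) (E(T) = (10 + T)*(2*T) = 2*T*(10 + T))
V*E(4) = 3144*(2*4*(10 + 4)) = 3144*(2*4*14) = 3144*112 = 352128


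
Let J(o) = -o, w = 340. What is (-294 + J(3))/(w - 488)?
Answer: 297/148 ≈ 2.0068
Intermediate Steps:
(-294 + J(3))/(w - 488) = (-294 - 1*3)/(340 - 488) = (-294 - 3)/(-148) = -297*(-1/148) = 297/148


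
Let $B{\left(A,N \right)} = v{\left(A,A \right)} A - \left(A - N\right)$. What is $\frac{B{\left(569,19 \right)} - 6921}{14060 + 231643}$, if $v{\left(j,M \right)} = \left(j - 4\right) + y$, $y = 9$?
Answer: $\frac{319135}{245703} \approx 1.2989$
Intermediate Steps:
$v{\left(j,M \right)} = 5 + j$ ($v{\left(j,M \right)} = \left(j - 4\right) + 9 = \left(-4 + j\right) + 9 = 5 + j$)
$B{\left(A,N \right)} = N - A + A \left(5 + A\right)$ ($B{\left(A,N \right)} = \left(5 + A\right) A - \left(A - N\right) = A \left(5 + A\right) - \left(A - N\right) = N - A + A \left(5 + A\right)$)
$\frac{B{\left(569,19 \right)} - 6921}{14060 + 231643} = \frac{\left(19 - 569 + 569 \left(5 + 569\right)\right) - 6921}{14060 + 231643} = \frac{\left(19 - 569 + 569 \cdot 574\right) - 6921}{245703} = \left(\left(19 - 569 + 326606\right) - 6921\right) \frac{1}{245703} = \left(326056 - 6921\right) \frac{1}{245703} = 319135 \cdot \frac{1}{245703} = \frac{319135}{245703}$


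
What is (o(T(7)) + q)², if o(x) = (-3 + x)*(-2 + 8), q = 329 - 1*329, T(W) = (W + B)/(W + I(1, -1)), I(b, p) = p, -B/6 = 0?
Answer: 121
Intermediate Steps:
B = 0 (B = -6*0 = 0)
T(W) = W/(-1 + W) (T(W) = (W + 0)/(W - 1) = W/(-1 + W))
q = 0 (q = 329 - 329 = 0)
o(x) = -18 + 6*x (o(x) = (-3 + x)*6 = -18 + 6*x)
(o(T(7)) + q)² = ((-18 + 6*(7/(-1 + 7))) + 0)² = ((-18 + 6*(7/6)) + 0)² = ((-18 + 7) + 0)² = (-11 + 0)² = (-11)² = 121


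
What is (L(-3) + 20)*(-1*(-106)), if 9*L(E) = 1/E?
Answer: 57134/27 ≈ 2116.1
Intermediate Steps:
L(E) = 1/(9*E)
(L(-3) + 20)*(-1*(-106)) = ((1/9)/(-3) + 20)*(-1*(-106)) = ((1/9)*(-1/3) + 20)*106 = (-1/27 + 20)*106 = (539/27)*106 = 57134/27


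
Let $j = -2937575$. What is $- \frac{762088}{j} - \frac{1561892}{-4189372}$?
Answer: $\frac{1945211255159}{3076648613225} \approx 0.63225$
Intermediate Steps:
$- \frac{762088}{j} - \frac{1561892}{-4189372} = - \frac{762088}{-2937575} - \frac{1561892}{-4189372} = \left(-762088\right) \left(- \frac{1}{2937575}\right) - - \frac{390473}{1047343} = \frac{762088}{2937575} + \frac{390473}{1047343} = \frac{1945211255159}{3076648613225}$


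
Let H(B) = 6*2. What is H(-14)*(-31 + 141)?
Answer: 1320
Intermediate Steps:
H(B) = 12
H(-14)*(-31 + 141) = 12*(-31 + 141) = 12*110 = 1320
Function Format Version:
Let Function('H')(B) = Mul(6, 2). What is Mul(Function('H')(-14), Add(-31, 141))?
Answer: 1320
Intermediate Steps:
Function('H')(B) = 12
Mul(Function('H')(-14), Add(-31, 141)) = Mul(12, Add(-31, 141)) = Mul(12, 110) = 1320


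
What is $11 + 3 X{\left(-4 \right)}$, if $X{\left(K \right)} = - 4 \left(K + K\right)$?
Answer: $107$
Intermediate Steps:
$X{\left(K \right)} = - 8 K$ ($X{\left(K \right)} = - 4 \cdot 2 K = - 8 K$)
$11 + 3 X{\left(-4 \right)} = 11 + 3 \left(\left(-8\right) \left(-4\right)\right) = 11 + 3 \cdot 32 = 11 + 96 = 107$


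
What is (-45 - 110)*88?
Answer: -13640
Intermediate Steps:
(-45 - 110)*88 = -155*88 = -13640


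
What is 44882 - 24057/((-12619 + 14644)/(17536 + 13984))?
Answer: -1647878/5 ≈ -3.2958e+5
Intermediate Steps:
44882 - 24057/((-12619 + 14644)/(17536 + 13984)) = 44882 - 24057/(2025/31520) = 44882 - 24057/(2025*(1/31520)) = 44882 - 24057/405/6304 = 44882 - 24057*6304/405 = 44882 - 1*1872288/5 = 44882 - 1872288/5 = -1647878/5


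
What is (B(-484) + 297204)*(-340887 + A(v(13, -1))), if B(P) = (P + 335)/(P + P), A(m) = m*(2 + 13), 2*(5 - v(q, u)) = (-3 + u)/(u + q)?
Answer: -196097438252399/1936 ≈ -1.0129e+11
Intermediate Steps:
v(q, u) = 5 - (-3 + u)/(2*(q + u)) (v(q, u) = 5 - (-3 + u)/(2*(u + q)) = 5 - (-3 + u)/(2*(q + u)))
A(m) = 15*m (A(m) = m*15 = 15*m)
B(P) = (335 + P)/(2*P) (B(P) = (335 + P)/((2*P)) = (335 + P)*(1/(2*P)) = (335 + P)/(2*P))
(B(-484) + 297204)*(-340887 + A(v(13, -1))) = ((½)*(335 - 484)/(-484) + 297204)*(-340887 + 15*((3 + 9*(-1) + 10*13)/(2*(13 - 1)))) = ((½)*(-1/484)*(-149) + 297204)*(-340887 + 15*((½)*(3 - 9 + 130)/12)) = (149/968 + 297204)*(-340887 + 15*((½)*(1/12)*124)) = 287693621*(-340887 + 15*(31/6))/968 = 287693621*(-340887 + 155/2)/968 = (287693621/968)*(-681619/2) = -196097438252399/1936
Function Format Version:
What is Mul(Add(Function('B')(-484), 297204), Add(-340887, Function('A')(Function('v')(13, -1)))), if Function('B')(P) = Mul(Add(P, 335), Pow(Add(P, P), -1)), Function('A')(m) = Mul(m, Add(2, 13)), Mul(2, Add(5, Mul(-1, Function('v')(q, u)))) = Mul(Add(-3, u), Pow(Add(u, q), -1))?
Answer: Rational(-196097438252399, 1936) ≈ -1.0129e+11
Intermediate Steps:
Function('v')(q, u) = Add(5, Mul(Rational(-1, 2), Pow(Add(q, u), -1), Add(-3, u))) (Function('v')(q, u) = Add(5, Mul(Rational(-1, 2), Mul(Add(-3, u), Pow(Add(u, q), -1)))) = Add(5, Mul(Rational(-1, 2), Mul(Add(-3, u), Pow(Add(q, u), -1)))) = Add(5, Mul(Rational(-1, 2), Mul(Pow(Add(q, u), -1), Add(-3, u)))) = Add(5, Mul(Rational(-1, 2), Pow(Add(q, u), -1), Add(-3, u))))
Function('A')(m) = Mul(15, m) (Function('A')(m) = Mul(m, 15) = Mul(15, m))
Function('B')(P) = Mul(Rational(1, 2), Pow(P, -1), Add(335, P)) (Function('B')(P) = Mul(Add(335, P), Pow(Mul(2, P), -1)) = Mul(Add(335, P), Mul(Rational(1, 2), Pow(P, -1))) = Mul(Rational(1, 2), Pow(P, -1), Add(335, P)))
Mul(Add(Function('B')(-484), 297204), Add(-340887, Function('A')(Function('v')(13, -1)))) = Mul(Add(Mul(Rational(1, 2), Pow(-484, -1), Add(335, -484)), 297204), Add(-340887, Mul(15, Mul(Rational(1, 2), Pow(Add(13, -1), -1), Add(3, Mul(9, -1), Mul(10, 13)))))) = Mul(Add(Mul(Rational(1, 2), Rational(-1, 484), -149), 297204), Add(-340887, Mul(15, Mul(Rational(1, 2), Pow(12, -1), Add(3, -9, 130))))) = Mul(Add(Rational(149, 968), 297204), Add(-340887, Mul(15, Mul(Rational(1, 2), Rational(1, 12), 124)))) = Mul(Rational(287693621, 968), Add(-340887, Mul(15, Rational(31, 6)))) = Mul(Rational(287693621, 968), Add(-340887, Rational(155, 2))) = Mul(Rational(287693621, 968), Rational(-681619, 2)) = Rational(-196097438252399, 1936)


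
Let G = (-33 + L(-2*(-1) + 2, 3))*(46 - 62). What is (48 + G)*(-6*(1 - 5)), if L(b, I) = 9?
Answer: 10368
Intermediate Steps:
G = 384 (G = (-33 + 9)*(46 - 62) = -24*(-16) = 384)
(48 + G)*(-6*(1 - 5)) = (48 + 384)*(-6*(1 - 5)) = 432*(-6*(-4)) = 432*24 = 10368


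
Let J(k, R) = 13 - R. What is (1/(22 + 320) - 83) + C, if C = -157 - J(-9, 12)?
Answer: -82421/342 ≈ -241.00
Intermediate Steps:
C = -158 (C = -157 - (13 - 1*12) = -157 - (13 - 12) = -157 - 1*1 = -157 - 1 = -158)
(1/(22 + 320) - 83) + C = (1/(22 + 320) - 83) - 158 = (1/342 - 83) - 158 = -28385/342 - 158 = -82421/342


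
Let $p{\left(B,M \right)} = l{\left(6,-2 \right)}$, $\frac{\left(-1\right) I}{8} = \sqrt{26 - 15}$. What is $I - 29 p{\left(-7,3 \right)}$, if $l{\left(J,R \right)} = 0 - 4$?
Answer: $116 - 8 \sqrt{11} \approx 89.467$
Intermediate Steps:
$I = - 8 \sqrt{11}$ ($I = - 8 \sqrt{26 - 15} = - 8 \sqrt{11} \approx -26.533$)
$l{\left(J,R \right)} = -4$ ($l{\left(J,R \right)} = 0 - 4 = -4$)
$p{\left(B,M \right)} = -4$
$I - 29 p{\left(-7,3 \right)} = - 8 \sqrt{11} - -116 = - 8 \sqrt{11} + 116 = 116 - 8 \sqrt{11}$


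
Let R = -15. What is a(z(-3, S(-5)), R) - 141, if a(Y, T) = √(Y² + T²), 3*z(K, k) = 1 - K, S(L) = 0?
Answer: -141 + √2041/3 ≈ -125.94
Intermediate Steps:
z(K, k) = ⅓ - K/3 (z(K, k) = (1 - K)/3 = ⅓ - K/3)
a(Y, T) = √(T² + Y²)
a(z(-3, S(-5)), R) - 141 = √((-15)² + (⅓ - ⅓*(-3))²) - 141 = √(225 + (⅓ + 1)²) - 141 = √(225 + (4/3)²) - 141 = √(225 + 16/9) - 141 = √(2041/9) - 141 = √2041/3 - 141 = -141 + √2041/3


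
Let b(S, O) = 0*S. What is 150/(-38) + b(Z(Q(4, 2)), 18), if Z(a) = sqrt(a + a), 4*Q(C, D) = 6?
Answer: -75/19 ≈ -3.9474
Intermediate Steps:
Q(C, D) = 3/2 (Q(C, D) = (1/4)*6 = 3/2)
Z(a) = sqrt(2)*sqrt(a) (Z(a) = sqrt(2*a) = sqrt(2)*sqrt(a))
b(S, O) = 0
150/(-38) + b(Z(Q(4, 2)), 18) = 150/(-38) + 0 = 150*(-1/38) + 0 = -75/19 + 0 = -75/19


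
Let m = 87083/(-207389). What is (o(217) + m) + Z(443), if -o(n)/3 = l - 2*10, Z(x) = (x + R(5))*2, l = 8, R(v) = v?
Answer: 193199465/207389 ≈ 931.58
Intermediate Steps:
m = -87083/207389 (m = 87083*(-1/207389) = -87083/207389 ≈ -0.41990)
Z(x) = 10 + 2*x (Z(x) = (x + 5)*2 = (5 + x)*2 = 10 + 2*x)
o(n) = 36 (o(n) = -3*(8 - 2*10) = -3*(8 - 20) = -3*(-12) = 36)
(o(217) + m) + Z(443) = (36 - 87083/207389) + (10 + 2*443) = 7378921/207389 + (10 + 886) = 7378921/207389 + 896 = 193199465/207389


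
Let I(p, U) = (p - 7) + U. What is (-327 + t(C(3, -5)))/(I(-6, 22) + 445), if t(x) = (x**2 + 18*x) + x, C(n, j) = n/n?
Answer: -307/454 ≈ -0.67621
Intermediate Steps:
I(p, U) = -7 + U + p (I(p, U) = (-7 + p) + U = -7 + U + p)
C(n, j) = 1
t(x) = x**2 + 19*x
(-327 + t(C(3, -5)))/(I(-6, 22) + 445) = (-327 + 1*(19 + 1))/((-7 + 22 - 6) + 445) = (-327 + 1*20)/(9 + 445) = (-327 + 20)/454 = -307*1/454 = -307/454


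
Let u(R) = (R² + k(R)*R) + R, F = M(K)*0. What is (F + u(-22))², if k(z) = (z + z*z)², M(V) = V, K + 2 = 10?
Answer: 22045898433636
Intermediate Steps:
K = 8 (K = -2 + 10 = 8)
F = 0 (F = 8*0 = 0)
k(z) = (z + z²)²
u(R) = R + R² + R³*(1 + R)² (u(R) = (R² + (R²*(1 + R)²)*R) + R = (R² + R³*(1 + R)²) + R = R + R² + R³*(1 + R)²)
(F + u(-22))² = (0 - 22*(1 - 22 + (-22)²*(1 - 22)²))² = (0 - 22*(1 - 22 + 484*(-21)²))² = (0 - 22*(1 - 22 + 484*441))² = (0 - 22*(1 - 22 + 213444))² = (0 - 22*213423)² = (0 - 4695306)² = (-4695306)² = 22045898433636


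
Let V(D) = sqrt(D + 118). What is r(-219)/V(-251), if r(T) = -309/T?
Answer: -103*I*sqrt(133)/9709 ≈ -0.12235*I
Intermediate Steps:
V(D) = sqrt(118 + D)
r(-219)/V(-251) = (-309/(-219))/(sqrt(118 - 251)) = (-309*(-1/219))/(sqrt(-133)) = 103/(73*((I*sqrt(133)))) = 103*(-I*sqrt(133)/133)/73 = -103*I*sqrt(133)/9709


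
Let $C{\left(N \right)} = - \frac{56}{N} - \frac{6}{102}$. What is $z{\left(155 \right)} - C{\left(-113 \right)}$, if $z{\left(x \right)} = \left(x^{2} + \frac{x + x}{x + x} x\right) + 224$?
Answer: $\frac{46879245}{1921} \approx 24404.0$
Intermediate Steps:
$z{\left(x \right)} = 224 + x + x^{2}$ ($z{\left(x \right)} = \left(x^{2} + \frac{2 x}{2 x} x\right) + 224 = \left(x^{2} + 2 x \frac{1}{2 x} x\right) + 224 = \left(x^{2} + 1 x\right) + 224 = \left(x^{2} + x\right) + 224 = \left(x + x^{2}\right) + 224 = 224 + x + x^{2}$)
$C{\left(N \right)} = - \frac{1}{17} - \frac{56}{N}$ ($C{\left(N \right)} = - \frac{56}{N} - \frac{1}{17} = - \frac{1}{17} - \frac{56}{N}$)
$z{\left(155 \right)} - C{\left(-113 \right)} = \left(224 + 155 + 155^{2}\right) - \frac{-952 - -113}{17 \left(-113\right)} = \left(224 + 155 + 24025\right) - \frac{1}{17} \left(- \frac{1}{113}\right) \left(-952 + 113\right) = 24404 - \frac{1}{17} \left(- \frac{1}{113}\right) \left(-839\right) = 24404 - \frac{839}{1921} = \frac{46879245}{1921}$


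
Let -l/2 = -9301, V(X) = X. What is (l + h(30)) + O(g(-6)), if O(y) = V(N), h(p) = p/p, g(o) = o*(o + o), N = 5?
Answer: 18608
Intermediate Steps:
g(o) = 2*o**2 (g(o) = o*(2*o) = 2*o**2)
h(p) = 1
O(y) = 5
l = 18602 (l = -2*(-9301) = 18602)
(l + h(30)) + O(g(-6)) = (18602 + 1) + 5 = 18603 + 5 = 18608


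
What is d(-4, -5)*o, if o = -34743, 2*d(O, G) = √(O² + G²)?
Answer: -34743*√41/2 ≈ -1.1123e+5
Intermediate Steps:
d(O, G) = √(G² + O²)/2 (d(O, G) = √(O² + G²)/2 = √(G² + O²)/2)
d(-4, -5)*o = (√((-5)² + (-4)²)/2)*(-34743) = (√(25 + 16)/2)*(-34743) = (√41/2)*(-34743) = -34743*√41/2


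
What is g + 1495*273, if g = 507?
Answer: 408642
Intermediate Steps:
g + 1495*273 = 507 + 1495*273 = 507 + 408135 = 408642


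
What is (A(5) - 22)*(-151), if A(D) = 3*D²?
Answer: -8003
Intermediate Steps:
(A(5) - 22)*(-151) = (3*5² - 22)*(-151) = (3*25 - 22)*(-151) = (75 - 22)*(-151) = 53*(-151) = -8003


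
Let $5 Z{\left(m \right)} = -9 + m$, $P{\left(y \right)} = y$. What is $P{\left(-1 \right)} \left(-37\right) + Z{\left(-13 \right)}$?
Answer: $\frac{163}{5} \approx 32.6$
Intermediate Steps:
$Z{\left(m \right)} = - \frac{9}{5} + \frac{m}{5}$ ($Z{\left(m \right)} = \frac{-9 + m}{5} = - \frac{9}{5} + \frac{m}{5}$)
$P{\left(-1 \right)} \left(-37\right) + Z{\left(-13 \right)} = \left(-1\right) \left(-37\right) + \left(- \frac{9}{5} + \frac{1}{5} \left(-13\right)\right) = 37 - \frac{22}{5} = \frac{163}{5}$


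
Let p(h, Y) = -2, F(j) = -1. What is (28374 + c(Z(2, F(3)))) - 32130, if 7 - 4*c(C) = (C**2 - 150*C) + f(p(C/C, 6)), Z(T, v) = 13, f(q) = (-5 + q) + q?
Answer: -13227/4 ≈ -3306.8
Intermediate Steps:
f(q) = -5 + 2*q
c(C) = 4 - C**2/4 + 75*C/2 (c(C) = 7/4 - ((C**2 - 150*C) + (-5 + 2*(-2)))/4 = 7/4 - ((C**2 - 150*C) + (-5 - 4))/4 = 7/4 - ((C**2 - 150*C) - 9)/4 = 7/4 - (-9 + C**2 - 150*C)/4 = 7/4 + (9/4 - C**2/4 + 75*C/2) = 4 - C**2/4 + 75*C/2)
(28374 + c(Z(2, F(3)))) - 32130 = (28374 + (4 - 1/4*13**2 + (75/2)*13)) - 32130 = (28374 + (4 - 1/4*169 + 975/2)) - 32130 = (28374 + (4 - 169/4 + 975/2)) - 32130 = (28374 + 1797/4) - 32130 = 115293/4 - 32130 = -13227/4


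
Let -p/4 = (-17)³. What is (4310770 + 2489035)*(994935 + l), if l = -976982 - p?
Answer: -11552868695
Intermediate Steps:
p = 19652 (p = -4*(-17)³ = -4*(-4913) = 19652)
l = -996634 (l = -976982 - 1*19652 = -976982 - 19652 = -996634)
(4310770 + 2489035)*(994935 + l) = (4310770 + 2489035)*(994935 - 996634) = 6799805*(-1699) = -11552868695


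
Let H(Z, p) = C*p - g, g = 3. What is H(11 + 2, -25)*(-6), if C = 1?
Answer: 168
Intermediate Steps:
H(Z, p) = -3 + p (H(Z, p) = 1*p - 1*3 = p - 3 = -3 + p)
H(11 + 2, -25)*(-6) = (-3 - 25)*(-6) = -28*(-6) = 168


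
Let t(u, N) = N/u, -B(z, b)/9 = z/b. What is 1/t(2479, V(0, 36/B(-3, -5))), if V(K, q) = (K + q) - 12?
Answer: -7437/56 ≈ -132.80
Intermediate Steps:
B(z, b) = -9*z/b
V(K, q) = -12 + K + q
1/t(2479, V(0, 36/B(-3, -5))) = 1/((-12 + 0 + 36/((-9*(-3)/(-5))))/2479) = 1/((-12 + 0 + 36/((-9*(-3)*(-⅕))))*(1/2479)) = 1/((-12 + 0 + 36/(-27/5))*(1/2479)) = 1/((-12 + 0 + 36*(-5/27))*(1/2479)) = 1/((-12 + 0 - 20/3)*(1/2479)) = 1/(-56/3*1/2479) = 1/(-56/7437) = -7437/56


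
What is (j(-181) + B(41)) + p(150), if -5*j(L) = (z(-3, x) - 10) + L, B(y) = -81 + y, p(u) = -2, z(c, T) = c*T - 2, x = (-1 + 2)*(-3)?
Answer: -26/5 ≈ -5.2000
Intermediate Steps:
x = -3 (x = 1*(-3) = -3)
z(c, T) = -2 + T*c (z(c, T) = T*c - 2 = -2 + T*c)
j(L) = ⅗ - L/5 (j(L) = -(((-2 - 3*(-3)) - 10) + L)/5 = -(((-2 + 9) - 10) + L)/5 = -((7 - 10) + L)/5 = -(-3 + L)/5 = ⅗ - L/5)
(j(-181) + B(41)) + p(150) = ((⅗ - ⅕*(-181)) + (-81 + 41)) - 2 = ((⅗ + 181/5) - 40) - 2 = (184/5 - 40) - 2 = -16/5 - 2 = -26/5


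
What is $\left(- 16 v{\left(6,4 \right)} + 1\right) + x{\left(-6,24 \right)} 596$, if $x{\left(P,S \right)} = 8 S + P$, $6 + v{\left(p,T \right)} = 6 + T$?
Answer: $110793$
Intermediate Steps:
$v{\left(p,T \right)} = T$ ($v{\left(p,T \right)} = -6 + \left(6 + T\right) = T$)
$x{\left(P,S \right)} = P + 8 S$
$\left(- 16 v{\left(6,4 \right)} + 1\right) + x{\left(-6,24 \right)} 596 = \left(\left(-16\right) 4 + 1\right) + \left(-6 + 8 \cdot 24\right) 596 = \left(-64 + 1\right) + \left(-6 + 192\right) 596 = -63 + 186 \cdot 596 = -63 + 110856 = 110793$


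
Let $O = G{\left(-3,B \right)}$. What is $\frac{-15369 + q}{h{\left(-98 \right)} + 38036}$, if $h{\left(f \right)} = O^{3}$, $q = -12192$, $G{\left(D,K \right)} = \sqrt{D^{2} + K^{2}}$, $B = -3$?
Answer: $- \frac{262077549}{361682866} + \frac{744147 \sqrt{2}}{723365732} \approx -0.72315$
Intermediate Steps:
$O = 3 \sqrt{2}$ ($O = \sqrt{\left(-3\right)^{2} + \left(-3\right)^{2}} = \sqrt{9 + 9} = \sqrt{18} = 3 \sqrt{2} \approx 4.2426$)
$h{\left(f \right)} = 54 \sqrt{2}$ ($h{\left(f \right)} = \left(3 \sqrt{2}\right)^{3} = 54 \sqrt{2}$)
$\frac{-15369 + q}{h{\left(-98 \right)} + 38036} = \frac{-15369 - 12192}{54 \sqrt{2} + 38036} = - \frac{27561}{38036 + 54 \sqrt{2}}$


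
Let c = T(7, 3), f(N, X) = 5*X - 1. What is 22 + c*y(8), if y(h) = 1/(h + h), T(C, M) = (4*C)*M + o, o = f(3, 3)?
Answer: 225/8 ≈ 28.125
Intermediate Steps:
f(N, X) = -1 + 5*X
o = 14 (o = -1 + 5*3 = -1 + 15 = 14)
T(C, M) = 14 + 4*C*M (T(C, M) = (4*C)*M + 14 = 4*C*M + 14 = 14 + 4*C*M)
c = 98 (c = 14 + 4*7*3 = 14 + 84 = 98)
y(h) = 1/(2*h)
22 + c*y(8) = 22 + 98*((½)/8) = 22 + 98*((½)*(⅛)) = 22 + 98*(1/16) = 22 + 49/8 = 225/8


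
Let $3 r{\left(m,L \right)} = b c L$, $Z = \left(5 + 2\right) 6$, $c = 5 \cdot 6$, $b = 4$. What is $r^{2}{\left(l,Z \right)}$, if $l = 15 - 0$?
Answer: $2822400$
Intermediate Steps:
$c = 30$
$l = 15$ ($l = 15 + 0 = 15$)
$Z = 42$ ($Z = 7 \cdot 6 = 42$)
$r{\left(m,L \right)} = 40 L$ ($r{\left(m,L \right)} = \frac{4 \cdot 30 L}{3} = \frac{120 L}{3} = 40 L$)
$r^{2}{\left(l,Z \right)} = \left(40 \cdot 42\right)^{2} = 1680^{2} = 2822400$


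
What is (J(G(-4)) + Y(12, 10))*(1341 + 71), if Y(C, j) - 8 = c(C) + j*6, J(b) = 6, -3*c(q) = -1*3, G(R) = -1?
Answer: 105900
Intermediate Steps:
c(q) = 1 (c(q) = -(-1)*3/3 = -1/3*(-3) = 1)
Y(C, j) = 9 + 6*j (Y(C, j) = 8 + (1 + j*6) = 8 + (1 + 6*j) = 9 + 6*j)
(J(G(-4)) + Y(12, 10))*(1341 + 71) = (6 + (9 + 6*10))*(1341 + 71) = (6 + (9 + 60))*1412 = (6 + 69)*1412 = 75*1412 = 105900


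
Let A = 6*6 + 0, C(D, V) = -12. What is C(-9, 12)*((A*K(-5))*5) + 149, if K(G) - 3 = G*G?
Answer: -60331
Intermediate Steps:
A = 36 (A = 36 + 0 = 36)
K(G) = 3 + G² (K(G) = 3 + G*G = 3 + G²)
C(-9, 12)*((A*K(-5))*5) + 149 = -12*36*(3 + (-5)²)*5 + 149 = -12*36*(3 + 25)*5 + 149 = -12*36*28*5 + 149 = -12096*5 + 149 = -12*5040 + 149 = -60480 + 149 = -60331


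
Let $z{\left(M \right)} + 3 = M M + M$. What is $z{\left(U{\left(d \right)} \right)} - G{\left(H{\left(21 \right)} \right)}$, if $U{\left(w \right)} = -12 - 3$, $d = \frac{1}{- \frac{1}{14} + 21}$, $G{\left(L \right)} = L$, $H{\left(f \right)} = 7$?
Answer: $200$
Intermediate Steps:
$d = \frac{14}{293}$ ($d = \frac{1}{\left(-1\right) \frac{1}{14} + 21} = \frac{1}{- \frac{1}{14} + 21} = \frac{1}{\frac{293}{14}} = \frac{14}{293} \approx 0.047782$)
$U{\left(w \right)} = -15$
$z{\left(M \right)} = -3 + M + M^{2}$ ($z{\left(M \right)} = -3 + \left(M M + M\right) = -3 + \left(M^{2} + M\right) = -3 + \left(M + M^{2}\right) = -3 + M + M^{2}$)
$z{\left(U{\left(d \right)} \right)} - G{\left(H{\left(21 \right)} \right)} = \left(-3 - 15 + \left(-15\right)^{2}\right) - 7 = \left(-3 - 15 + 225\right) - 7 = 207 - 7 = 200$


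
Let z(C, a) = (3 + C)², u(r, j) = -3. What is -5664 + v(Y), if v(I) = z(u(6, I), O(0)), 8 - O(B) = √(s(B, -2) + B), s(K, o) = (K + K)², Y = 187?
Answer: -5664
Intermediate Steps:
s(K, o) = 4*K² (s(K, o) = (2*K)² = 4*K²)
O(B) = 8 - √(B + 4*B²) (O(B) = 8 - √(4*B² + B) = 8 - √(B + 4*B²))
v(I) = 0 (v(I) = (3 - 3)² = 0² = 0)
-5664 + v(Y) = -5664 + 0 = -5664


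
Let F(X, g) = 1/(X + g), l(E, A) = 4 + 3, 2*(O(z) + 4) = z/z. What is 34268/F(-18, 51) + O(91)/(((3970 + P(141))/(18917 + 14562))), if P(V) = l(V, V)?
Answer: 8994498823/7954 ≈ 1.1308e+6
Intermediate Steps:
O(z) = -7/2 (O(z) = -4 + (z/z)/2 = -4 + (½)*1 = -4 + ½ = -7/2)
l(E, A) = 7
P(V) = 7
34268/F(-18, 51) + O(91)/(((3970 + P(141))/(18917 + 14562))) = 34268/(1/(-18 + 51)) - 7*(18917 + 14562)/(3970 + 7)/2 = 34268/(1/33) - 7/(2*(3977/33479)) = 34268/(1/33) - 7/(2*(3977*(1/33479))) = 34268*33 - 7/(2*3977/33479) = 1130844 - 7/2*33479/3977 = 1130844 - 234353/7954 = 8994498823/7954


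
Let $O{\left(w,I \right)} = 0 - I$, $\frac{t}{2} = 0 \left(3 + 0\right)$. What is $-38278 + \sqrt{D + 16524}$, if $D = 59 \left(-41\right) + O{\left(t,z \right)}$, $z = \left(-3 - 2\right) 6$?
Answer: $-38278 + \sqrt{14135} \approx -38159.0$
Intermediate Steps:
$t = 0$ ($t = 2 \cdot 0 \left(3 + 0\right) = 2 \cdot 0 \cdot 3 = 2 \cdot 0 = 0$)
$z = -30$ ($z = \left(-5\right) 6 = -30$)
$O{\left(w,I \right)} = - I$
$D = -2389$ ($D = 59 \left(-41\right) - -30 = -2419 + 30 = -2389$)
$-38278 + \sqrt{D + 16524} = -38278 + \sqrt{-2389 + 16524} = -38278 + \sqrt{14135}$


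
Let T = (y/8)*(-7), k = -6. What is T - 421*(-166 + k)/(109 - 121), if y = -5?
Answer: -144719/24 ≈ -6030.0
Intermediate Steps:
T = 35/8 (T = (-5/8)*(-7) = ((1/8)*(-5))*(-7) = -5/8*(-7) = 35/8 ≈ 4.3750)
T - 421*(-166 + k)/(109 - 121) = 35/8 - 421*(-166 - 6)/(109 - 121) = 35/8 - (-72412)/(-12) = 35/8 - (-72412)*(-1)/12 = 35/8 - 421*43/3 = 35/8 - 18103/3 = -144719/24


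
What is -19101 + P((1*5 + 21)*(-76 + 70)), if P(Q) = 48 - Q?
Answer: -18897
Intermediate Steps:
-19101 + P((1*5 + 21)*(-76 + 70)) = -19101 + (48 - (1*5 + 21)*(-76 + 70)) = -19101 + (48 - (5 + 21)*(-6)) = -19101 + (48 - 26*(-6)) = -19101 + (48 - 1*(-156)) = -19101 + (48 + 156) = -19101 + 204 = -18897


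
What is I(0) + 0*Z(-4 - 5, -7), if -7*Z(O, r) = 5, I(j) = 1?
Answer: 1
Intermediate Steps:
Z(O, r) = -5/7 (Z(O, r) = -⅐*5 = -5/7)
I(0) + 0*Z(-4 - 5, -7) = 1 + 0*(-5/7) = 1 + 0 = 1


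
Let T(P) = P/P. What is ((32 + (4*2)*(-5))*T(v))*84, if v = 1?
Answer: -672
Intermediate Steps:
T(P) = 1
((32 + (4*2)*(-5))*T(v))*84 = ((32 + (4*2)*(-5))*1)*84 = ((32 + 8*(-5))*1)*84 = ((32 - 40)*1)*84 = -8*1*84 = -8*84 = -672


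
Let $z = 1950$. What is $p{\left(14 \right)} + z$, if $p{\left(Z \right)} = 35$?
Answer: $1985$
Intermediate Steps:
$p{\left(14 \right)} + z = 35 + 1950 = 1985$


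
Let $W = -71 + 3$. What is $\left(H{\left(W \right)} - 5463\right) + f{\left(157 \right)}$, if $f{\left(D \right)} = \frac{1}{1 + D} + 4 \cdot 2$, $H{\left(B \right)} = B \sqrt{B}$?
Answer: $- \frac{861889}{158} - 136 i \sqrt{17} \approx -5455.0 - 560.74 i$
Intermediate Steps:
$W = -68$
$H{\left(B \right)} = B^{\frac{3}{2}}$
$f{\left(D \right)} = 8 + \frac{1}{1 + D}$ ($f{\left(D \right)} = \frac{1}{1 + D} + 8 = 8 + \frac{1}{1 + D}$)
$\left(H{\left(W \right)} - 5463\right) + f{\left(157 \right)} = \left(\left(-68\right)^{\frac{3}{2}} - 5463\right) + \frac{9 + 8 \cdot 157}{1 + 157} = \left(- 136 i \sqrt{17} - 5463\right) + \frac{9 + 1256}{158} = \left(-5463 - 136 i \sqrt{17}\right) + \frac{1}{158} \cdot 1265 = \left(-5463 - 136 i \sqrt{17}\right) + \frac{1265}{158} = - \frac{861889}{158} - 136 i \sqrt{17}$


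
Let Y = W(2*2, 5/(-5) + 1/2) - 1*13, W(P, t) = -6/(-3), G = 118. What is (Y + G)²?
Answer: 11449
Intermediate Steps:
W(P, t) = 2 (W(P, t) = -6*(-⅓) = 2)
Y = -11 (Y = 2 - 1*13 = 2 - 13 = -11)
(Y + G)² = (-11 + 118)² = 107² = 11449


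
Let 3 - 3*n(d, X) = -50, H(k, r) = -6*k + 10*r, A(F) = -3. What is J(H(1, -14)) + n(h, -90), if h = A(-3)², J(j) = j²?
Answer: 64001/3 ≈ 21334.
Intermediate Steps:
h = 9 (h = (-3)² = 9)
n(d, X) = 53/3 (n(d, X) = 1 - ⅓*(-50) = 1 + 50/3 = 53/3)
J(H(1, -14)) + n(h, -90) = (-6*1 + 10*(-14))² + 53/3 = (-6 - 140)² + 53/3 = (-146)² + 53/3 = 21316 + 53/3 = 64001/3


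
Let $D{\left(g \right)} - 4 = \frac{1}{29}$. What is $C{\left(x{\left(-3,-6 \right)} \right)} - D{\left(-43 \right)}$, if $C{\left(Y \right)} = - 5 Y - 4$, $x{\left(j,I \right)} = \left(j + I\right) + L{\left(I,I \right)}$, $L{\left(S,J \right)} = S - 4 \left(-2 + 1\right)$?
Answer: $\frac{1362}{29} \approx 46.966$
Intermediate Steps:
$D{\left(g \right)} = \frac{117}{29}$ ($D{\left(g \right)} = 4 + \frac{1}{29} = \frac{117}{29}$)
$L{\left(S,J \right)} = 4 + S$ ($L{\left(S,J \right)} = S - -4 = S + 4 = 4 + S$)
$x{\left(j,I \right)} = 4 + j + 2 I$ ($x{\left(j,I \right)} = \left(j + I\right) + \left(4 + I\right) = \left(I + j\right) + \left(4 + I\right) = 4 + j + 2 I$)
$C{\left(Y \right)} = -4 - 5 Y$
$C{\left(x{\left(-3,-6 \right)} \right)} - D{\left(-43 \right)} = \left(-4 - 5 \left(4 - 3 + 2 \left(-6\right)\right)\right) - \frac{117}{29} = \left(-4 - 5 \left(4 - 3 - 12\right)\right) - \frac{117}{29} = \left(-4 - -55\right) - \frac{117}{29} = \left(-4 + 55\right) - \frac{117}{29} = 51 - \frac{117}{29} = \frac{1362}{29}$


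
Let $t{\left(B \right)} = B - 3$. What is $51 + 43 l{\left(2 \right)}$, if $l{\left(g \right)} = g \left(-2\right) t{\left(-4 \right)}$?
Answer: $1255$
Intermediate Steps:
$t{\left(B \right)} = -3 + B$
$l{\left(g \right)} = 14 g$ ($l{\left(g \right)} = g \left(-2\right) \left(-3 - 4\right) = - 2 g \left(-7\right) = 14 g$)
$51 + 43 l{\left(2 \right)} = 51 + 43 \cdot 14 \cdot 2 = 51 + 43 \cdot 28 = 51 + 1204 = 1255$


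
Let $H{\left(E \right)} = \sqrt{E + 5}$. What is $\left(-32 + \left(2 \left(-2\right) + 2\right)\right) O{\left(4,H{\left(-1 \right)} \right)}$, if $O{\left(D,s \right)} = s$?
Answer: $-68$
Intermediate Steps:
$H{\left(E \right)} = \sqrt{5 + E}$
$\left(-32 + \left(2 \left(-2\right) + 2\right)\right) O{\left(4,H{\left(-1 \right)} \right)} = \left(-32 + \left(2 \left(-2\right) + 2\right)\right) \sqrt{5 - 1} = \left(-32 + \left(-4 + 2\right)\right) \sqrt{4} = \left(-32 - 2\right) 2 = \left(-34\right) 2 = -68$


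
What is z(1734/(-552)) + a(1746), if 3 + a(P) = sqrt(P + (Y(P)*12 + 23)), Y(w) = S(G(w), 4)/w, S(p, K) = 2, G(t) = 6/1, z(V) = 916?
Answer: 913 + sqrt(149801853)/291 ≈ 955.06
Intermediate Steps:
G(t) = 6 (G(t) = 6*1 = 6)
Y(w) = 2/w
a(P) = -3 + sqrt(23 + P + 24/P) (a(P) = -3 + sqrt(P + ((2/P)*12 + 23)) = -3 + sqrt(P + (24/P + 23)) = -3 + sqrt(P + (23 + 24/P)) = -3 + sqrt(23 + P + 24/P))
z(1734/(-552)) + a(1746) = 916 + (-3 + sqrt(23 + 1746 + 24/1746)) = 916 + (-3 + sqrt(23 + 1746 + 24*(1/1746))) = 916 + (-3 + sqrt(23 + 1746 + 4/291)) = 916 + (-3 + sqrt(514783/291)) = 916 + (-3 + sqrt(149801853)/291) = 913 + sqrt(149801853)/291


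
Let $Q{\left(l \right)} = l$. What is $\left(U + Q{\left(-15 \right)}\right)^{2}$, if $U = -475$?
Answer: $240100$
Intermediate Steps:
$\left(U + Q{\left(-15 \right)}\right)^{2} = \left(-475 - 15\right)^{2} = \left(-490\right)^{2} = 240100$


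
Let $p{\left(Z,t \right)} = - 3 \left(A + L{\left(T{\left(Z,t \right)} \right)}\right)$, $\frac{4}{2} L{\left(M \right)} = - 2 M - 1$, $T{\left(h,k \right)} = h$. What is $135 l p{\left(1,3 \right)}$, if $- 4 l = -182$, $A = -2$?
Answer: $\frac{257985}{4} \approx 64496.0$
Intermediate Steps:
$L{\left(M \right)} = - \frac{1}{2} - M$ ($L{\left(M \right)} = \frac{- 2 M - 1}{2} = \frac{-1 - 2 M}{2} = - \frac{1}{2} - M$)
$l = \frac{91}{2}$ ($l = \left(- \frac{1}{4}\right) \left(-182\right) = \frac{91}{2} \approx 45.5$)
$p{\left(Z,t \right)} = \frac{15}{2} + 3 Z$ ($p{\left(Z,t \right)} = - 3 \left(-2 - \left(\frac{1}{2} + Z\right)\right) = - 3 \left(- \frac{5}{2} - Z\right) = \frac{15}{2} + 3 Z$)
$135 l p{\left(1,3 \right)} = 135 \cdot \frac{91}{2} \left(\frac{15}{2} + 3 \cdot 1\right) = \frac{12285 \left(\frac{15}{2} + 3\right)}{2} = \frac{12285}{2} \cdot \frac{21}{2} = \frac{257985}{4}$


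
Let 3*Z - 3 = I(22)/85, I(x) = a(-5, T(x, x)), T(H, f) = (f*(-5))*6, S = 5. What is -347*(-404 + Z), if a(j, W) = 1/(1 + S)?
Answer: 213956383/1530 ≈ 1.3984e+5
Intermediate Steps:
T(H, f) = -30*f (T(H, f) = -5*f*6 = -30*f)
a(j, W) = 1/6 (a(j, W) = 1/(1 + 5) = 1/6)
I(x) = 1/6
Z = 1531/1530 (Z = 1 + ((1/6)/85)/3 = 1 + ((1/6)*(1/85))/3 = 1 + (1/3)*(1/510) = 1 + 1/1530 = 1531/1530 ≈ 1.0007)
-347*(-404 + Z) = -347*(-404 + 1531/1530) = -347*(-616589/1530) = 213956383/1530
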